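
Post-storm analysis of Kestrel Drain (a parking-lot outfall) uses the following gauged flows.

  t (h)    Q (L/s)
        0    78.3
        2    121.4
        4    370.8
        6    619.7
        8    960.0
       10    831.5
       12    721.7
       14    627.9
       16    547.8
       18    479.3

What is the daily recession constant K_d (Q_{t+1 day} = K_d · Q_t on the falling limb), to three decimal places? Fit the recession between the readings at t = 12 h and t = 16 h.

K_d ≈ 0.191

Between t = 12 h and t = 16 h the flow falls from 721.7 to 547.8 L/s over 2×2 h = 4 h.
Per-interval ratio K = (547.8/721.7)^(1/2) = 0.8712; K_d = K^(24/2) = 0.191.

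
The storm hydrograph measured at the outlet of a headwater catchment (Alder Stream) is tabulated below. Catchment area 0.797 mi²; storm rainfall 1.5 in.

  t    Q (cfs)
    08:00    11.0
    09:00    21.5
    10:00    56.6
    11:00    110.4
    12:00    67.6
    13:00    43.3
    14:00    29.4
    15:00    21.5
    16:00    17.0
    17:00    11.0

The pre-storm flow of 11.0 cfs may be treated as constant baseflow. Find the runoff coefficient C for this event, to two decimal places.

C ≈ 0.36

ΣQ_DR = 279.3 cfs; V = ΣQ_DR·Δt = 1.005 × 10^6 ft³.
Runoff depth d = V / A = 0.5430 in.
C = d / P = 0.5430 / 1.5 = 0.36.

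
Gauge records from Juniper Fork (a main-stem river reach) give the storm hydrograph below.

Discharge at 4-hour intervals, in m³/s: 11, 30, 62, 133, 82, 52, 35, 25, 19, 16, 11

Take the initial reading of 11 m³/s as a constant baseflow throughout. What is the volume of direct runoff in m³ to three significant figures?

Direct-runoff ordinates (Q − Q_b): 0.0, 19.0, 51.0, 122.0, 71.0, 41.0, 24.0, 14.0, 8.0, 5.0, 0.0 m³/s.
ΣQ_DR = 355.0 m³/s.
With Δt = 4 h = 14400 s, V = ΣQ_DR · Δt = 355.0 × 14400 = 5.11 × 10^6 m³.

V ≈ 5.11 × 10^6 m³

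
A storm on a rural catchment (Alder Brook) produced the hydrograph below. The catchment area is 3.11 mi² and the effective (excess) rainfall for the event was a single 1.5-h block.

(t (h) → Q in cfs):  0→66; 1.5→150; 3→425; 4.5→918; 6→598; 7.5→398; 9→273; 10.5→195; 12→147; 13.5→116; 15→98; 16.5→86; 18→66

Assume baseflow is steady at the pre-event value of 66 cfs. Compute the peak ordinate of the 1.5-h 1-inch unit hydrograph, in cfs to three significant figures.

Direct runoff: 0.0, 84.0, 359.0, 852.0, 532.0, 332.0, 207.0, 129.0, 81.0, 50.0, 32.0, 20.0, 0.0 cfs; ΣQ_DR = 2678 cfs, peak = 852.0 cfs.
Runoff depth d = ΣQ_DR·Δt / A = 2678 × 5400 / (3.11 mi²) = 2.002 in.
The 1-inch UH is the DRH scaled by (1 in)/d, so U_p = 852.0 × 1/2.002 = 426 cfs.

U_p ≈ 426 cfs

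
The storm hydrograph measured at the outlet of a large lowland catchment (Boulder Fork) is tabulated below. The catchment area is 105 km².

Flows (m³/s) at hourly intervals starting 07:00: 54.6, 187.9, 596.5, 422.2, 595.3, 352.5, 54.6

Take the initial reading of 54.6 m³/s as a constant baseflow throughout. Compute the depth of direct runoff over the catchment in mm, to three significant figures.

Direct runoff: 0.0, 133.3, 541.9, 367.6, 540.7, 297.9, 0.0 m³/s; ΣQ_DR = 1881 m³/s.
V = ΣQ_DR · Δt = 1881 × 3600 s = 6.773 × 10^6 m³.
Over A = 105 km², depth = V / A = 64.5 mm.

d ≈ 64.5 mm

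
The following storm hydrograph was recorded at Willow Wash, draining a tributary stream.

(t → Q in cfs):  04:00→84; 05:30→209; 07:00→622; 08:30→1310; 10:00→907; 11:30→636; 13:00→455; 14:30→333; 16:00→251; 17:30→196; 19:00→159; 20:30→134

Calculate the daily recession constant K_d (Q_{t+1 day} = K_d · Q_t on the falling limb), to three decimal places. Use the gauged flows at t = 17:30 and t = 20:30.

Between t = 17:30 and t = 20:30 the flow falls from 196 to 134 cfs over 2×1.5 h = 3 h.
Per-interval ratio K = (134/196)^(1/2) = 0.8268; K_d = K^(24/1.5) = 0.048.

K_d ≈ 0.048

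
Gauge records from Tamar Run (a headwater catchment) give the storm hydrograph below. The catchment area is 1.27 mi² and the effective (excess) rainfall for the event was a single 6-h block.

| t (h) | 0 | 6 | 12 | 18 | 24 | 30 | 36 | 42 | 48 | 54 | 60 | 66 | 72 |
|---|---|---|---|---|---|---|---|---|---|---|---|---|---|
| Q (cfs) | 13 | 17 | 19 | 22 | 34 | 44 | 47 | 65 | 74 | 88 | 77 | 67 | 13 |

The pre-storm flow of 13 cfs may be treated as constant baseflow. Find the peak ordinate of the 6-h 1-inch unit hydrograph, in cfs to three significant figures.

Direct runoff: 0.0, 4.0, 6.0, 9.0, 21.0, 31.0, 34.0, 52.0, 61.0, 75.0, 64.0, 54.0, 0.0 cfs; ΣQ_DR = 411.0 cfs, peak = 75.0 cfs.
Runoff depth d = ΣQ_DR·Δt / A = 411.0 × 21600 / (1.27 mi²) = 3.009 in.
The 1-inch UH is the DRH scaled by (1 in)/d, so U_p = 75.0 × 1/3.009 = 24.9 cfs.

U_p ≈ 24.9 cfs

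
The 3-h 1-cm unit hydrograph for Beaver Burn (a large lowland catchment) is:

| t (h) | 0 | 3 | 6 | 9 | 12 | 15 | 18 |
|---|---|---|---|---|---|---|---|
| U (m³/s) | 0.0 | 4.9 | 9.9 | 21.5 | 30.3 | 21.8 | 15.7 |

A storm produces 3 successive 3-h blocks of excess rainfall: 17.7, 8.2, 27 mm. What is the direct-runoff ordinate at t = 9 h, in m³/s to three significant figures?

By discrete convolution, Q_j = Σ (P_i / 10 mm) · U_{j−i}.
At t = 9 h (j=3): Q = (17.7/10)·21.5 + (8.2/10)·9.9 + (27/10)·4.9 = 59.4 m³/s.

Q ≈ 59.4 m³/s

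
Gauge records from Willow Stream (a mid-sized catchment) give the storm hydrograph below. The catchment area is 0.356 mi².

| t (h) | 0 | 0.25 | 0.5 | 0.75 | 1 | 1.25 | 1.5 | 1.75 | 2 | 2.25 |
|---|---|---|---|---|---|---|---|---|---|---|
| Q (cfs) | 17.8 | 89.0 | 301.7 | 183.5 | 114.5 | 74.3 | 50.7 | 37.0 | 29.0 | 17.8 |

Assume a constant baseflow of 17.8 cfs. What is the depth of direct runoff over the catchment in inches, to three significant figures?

d ≈ 0.802 in

Direct runoff: 0.0, 71.2, 283.9, 165.7, 96.7, 56.5, 32.9, 19.2, 11.2, 0.0 cfs; ΣQ_DR = 737.3 cfs.
V = ΣQ_DR · Δt = 737.3 × 900 s = 6.636 × 10^5 ft³.
Over A = 0.356 mi², depth = V / A = 0.802 in.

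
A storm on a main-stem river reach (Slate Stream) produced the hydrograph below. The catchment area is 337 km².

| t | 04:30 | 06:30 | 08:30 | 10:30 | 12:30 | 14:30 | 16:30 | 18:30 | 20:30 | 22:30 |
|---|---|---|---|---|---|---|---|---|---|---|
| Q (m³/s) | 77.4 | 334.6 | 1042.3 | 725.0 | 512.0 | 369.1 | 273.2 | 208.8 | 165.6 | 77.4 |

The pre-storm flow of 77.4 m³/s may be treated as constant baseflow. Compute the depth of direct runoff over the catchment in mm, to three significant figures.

d ≈ 64.3 mm

Direct runoff: 0.0, 257.2, 964.9, 647.6, 434.6, 291.7, 195.8, 131.4, 88.2, 0.0 m³/s; ΣQ_DR = 3011 m³/s.
V = ΣQ_DR · Δt = 3011 × 7200 s = 2.168 × 10^7 m³.
Over A = 337 km², depth = V / A = 64.3 mm.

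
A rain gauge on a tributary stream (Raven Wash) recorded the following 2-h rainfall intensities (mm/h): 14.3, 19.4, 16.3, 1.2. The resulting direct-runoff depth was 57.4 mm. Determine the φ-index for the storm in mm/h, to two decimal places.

φ ≈ 7.10 mm/h

Only the 3 blocks with intensity above φ contribute runoff: 14.3, 19.4, 16.3 mm/h.
Σ(I−φ)·Δt = d  ⇒  (14.3+19.4+16.3 − 3φ)·2 = 57.4
φ = (50.00 − 57.4/2) / 3 = 7.10 mm/h.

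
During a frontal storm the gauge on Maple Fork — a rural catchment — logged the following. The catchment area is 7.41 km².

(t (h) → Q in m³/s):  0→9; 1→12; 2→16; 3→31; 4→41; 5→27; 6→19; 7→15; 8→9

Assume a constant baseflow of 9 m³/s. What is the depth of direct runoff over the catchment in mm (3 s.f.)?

Direct runoff: 0.0, 3.0, 7.0, 22.0, 32.0, 18.0, 10.0, 6.0, 0.0 m³/s; ΣQ_DR = 98.00 m³/s.
V = ΣQ_DR · Δt = 98.00 × 3600 s = 3.528 × 10^5 m³.
Over A = 7.41 km², depth = V / A = 47.6 mm.

d ≈ 47.6 mm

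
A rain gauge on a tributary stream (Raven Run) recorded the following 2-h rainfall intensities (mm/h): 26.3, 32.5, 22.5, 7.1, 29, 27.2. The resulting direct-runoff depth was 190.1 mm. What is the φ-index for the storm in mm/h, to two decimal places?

Only the 5 blocks with intensity above φ contribute runoff: 26.3, 32.5, 22.5, 29, 27.2 mm/h.
Σ(I−φ)·Δt = d  ⇒  (26.3+32.5+22.5+29+27.2 − 5φ)·2 = 190.1
φ = (137.5 − 190.1/2) / 5 = 8.49 mm/h.

φ ≈ 8.49 mm/h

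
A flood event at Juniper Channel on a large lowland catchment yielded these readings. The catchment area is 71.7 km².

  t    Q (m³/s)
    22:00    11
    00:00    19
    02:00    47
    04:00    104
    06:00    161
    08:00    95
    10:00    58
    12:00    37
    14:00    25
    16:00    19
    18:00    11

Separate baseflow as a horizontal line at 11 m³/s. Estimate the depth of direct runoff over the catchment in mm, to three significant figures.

d ≈ 46.8 mm

Direct runoff: 0.0, 8.0, 36.0, 93.0, 150.0, 84.0, 47.0, 26.0, 14.0, 8.0, 0.0 m³/s; ΣQ_DR = 466.0 m³/s.
V = ΣQ_DR · Δt = 466.0 × 7200 s = 3.355 × 10^6 m³.
Over A = 71.7 km², depth = V / A = 46.8 mm.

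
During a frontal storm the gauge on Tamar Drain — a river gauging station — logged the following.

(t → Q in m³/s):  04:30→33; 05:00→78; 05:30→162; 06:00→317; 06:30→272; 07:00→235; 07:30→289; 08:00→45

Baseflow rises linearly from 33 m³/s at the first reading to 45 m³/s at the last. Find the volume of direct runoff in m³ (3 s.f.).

Direct-runoff ordinates (Q − Q_b): 0.00, 43.29, 125.57, 278.86, 232.14, 193.43, 245.71, 0.00 m³/s.
ΣQ_DR = 1119 m³/s.
With Δt = 0.5 h = 1800 s, V = ΣQ_DR · Δt = 1119 × 1800 = 2.01 × 10^6 m³.

V ≈ 2.01 × 10^6 m³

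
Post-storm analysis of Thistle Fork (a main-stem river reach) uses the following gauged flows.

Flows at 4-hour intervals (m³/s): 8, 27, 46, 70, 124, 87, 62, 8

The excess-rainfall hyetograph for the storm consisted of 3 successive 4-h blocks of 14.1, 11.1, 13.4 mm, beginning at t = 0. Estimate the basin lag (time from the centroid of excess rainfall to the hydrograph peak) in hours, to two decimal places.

t_L ≈ 10.07 h

Centroid of excess rainfall: t_c = Σ P_i·t̄_i / ΣP_i = 5.9275 h (block centres at 2, 6, 10 h).
Hydrograph peak occurs at t = 16 h, so basin lag t_L = 16 − 5.9275 = 10.07 h.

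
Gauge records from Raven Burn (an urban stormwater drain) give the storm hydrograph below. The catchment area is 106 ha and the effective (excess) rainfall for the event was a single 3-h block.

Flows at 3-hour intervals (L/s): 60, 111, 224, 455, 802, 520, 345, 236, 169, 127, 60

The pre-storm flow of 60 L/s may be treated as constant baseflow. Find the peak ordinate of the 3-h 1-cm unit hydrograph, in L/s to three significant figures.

Direct runoff: 0.0, 51.0, 164.0, 395.0, 742.0, 460.0, 285.0, 176.0, 109.0, 67.0, 0.0 L/s; ΣQ_DR = 2449 L/s, peak = 742.0 L/s.
Runoff depth d = ΣQ_DR·Δt / A = 2449 × 10800 / (106 ha) = 24.95 mm.
The 1-cm UH is the DRH scaled by (10 mm)/d, so U_p = 742.0 × 10/24.95 = 297 L/s.

U_p ≈ 297 L/s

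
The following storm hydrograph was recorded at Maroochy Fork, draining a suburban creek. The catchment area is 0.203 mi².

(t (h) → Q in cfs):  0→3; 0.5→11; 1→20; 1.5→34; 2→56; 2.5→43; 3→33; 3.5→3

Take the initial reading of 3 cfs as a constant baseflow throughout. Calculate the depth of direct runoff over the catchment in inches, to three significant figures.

Direct runoff: 0.0, 8.0, 17.0, 31.0, 53.0, 40.0, 30.0, 0.0 cfs; ΣQ_DR = 179.0 cfs.
V = ΣQ_DR · Δt = 179.0 × 1800 s = 3.222 × 10^5 ft³.
Over A = 0.203 mi², depth = V / A = 0.683 in.

d ≈ 0.683 in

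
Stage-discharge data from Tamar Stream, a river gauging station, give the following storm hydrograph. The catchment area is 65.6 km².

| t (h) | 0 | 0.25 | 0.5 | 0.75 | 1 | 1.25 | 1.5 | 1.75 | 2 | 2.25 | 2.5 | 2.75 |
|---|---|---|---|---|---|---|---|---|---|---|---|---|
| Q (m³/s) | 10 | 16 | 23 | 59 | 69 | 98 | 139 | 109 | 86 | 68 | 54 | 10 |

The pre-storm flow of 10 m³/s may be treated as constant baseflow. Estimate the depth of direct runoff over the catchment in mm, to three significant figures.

Direct runoff: 0.0, 6.0, 13.0, 49.0, 59.0, 88.0, 129.0, 99.0, 76.0, 58.0, 44.0, 0.0 m³/s; ΣQ_DR = 621.0 m³/s.
V = ΣQ_DR · Δt = 621.0 × 900 s = 5.589 × 10^5 m³.
Over A = 65.6 km², depth = V / A = 8.52 mm.

d ≈ 8.52 mm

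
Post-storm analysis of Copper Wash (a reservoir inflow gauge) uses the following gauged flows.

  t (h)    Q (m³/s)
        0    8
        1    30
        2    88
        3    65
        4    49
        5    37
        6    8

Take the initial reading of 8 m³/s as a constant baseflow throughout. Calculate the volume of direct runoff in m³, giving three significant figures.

Direct-runoff ordinates (Q − Q_b): 0.0, 22.0, 80.0, 57.0, 41.0, 29.0, 0.0 m³/s.
ΣQ_DR = 229.0 m³/s.
With Δt = 1 h = 3600 s, V = ΣQ_DR · Δt = 229.0 × 3600 = 8.24 × 10^5 m³.

V ≈ 8.24 × 10^5 m³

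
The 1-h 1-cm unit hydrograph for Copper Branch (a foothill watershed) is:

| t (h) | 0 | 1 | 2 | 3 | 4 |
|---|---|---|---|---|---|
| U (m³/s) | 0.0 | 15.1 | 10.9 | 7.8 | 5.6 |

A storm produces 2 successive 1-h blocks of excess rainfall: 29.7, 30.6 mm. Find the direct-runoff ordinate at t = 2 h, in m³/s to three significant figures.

By discrete convolution, Q_j = Σ (P_i / 10 mm) · U_{j−i}.
At t = 2 h (j=2): Q = (29.7/10)·10.9 + (30.6/10)·15.1 = 78.6 m³/s.

Q ≈ 78.6 m³/s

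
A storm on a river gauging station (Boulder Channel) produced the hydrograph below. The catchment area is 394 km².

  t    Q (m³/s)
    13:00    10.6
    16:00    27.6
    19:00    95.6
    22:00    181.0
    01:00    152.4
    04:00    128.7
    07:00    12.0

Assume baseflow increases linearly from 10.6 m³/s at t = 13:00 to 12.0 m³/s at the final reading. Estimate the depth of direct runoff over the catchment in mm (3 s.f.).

d ≈ 14.5 mm

Direct runoff: 0.00, 16.77, 84.53, 169.70, 140.87, 116.93, 0.00 m³/s; ΣQ_DR = 528.8 m³/s.
V = ΣQ_DR · Δt = 528.8 × 10800 s = 5.711 × 10^6 m³.
Over A = 394 km², depth = V / A = 14.5 mm.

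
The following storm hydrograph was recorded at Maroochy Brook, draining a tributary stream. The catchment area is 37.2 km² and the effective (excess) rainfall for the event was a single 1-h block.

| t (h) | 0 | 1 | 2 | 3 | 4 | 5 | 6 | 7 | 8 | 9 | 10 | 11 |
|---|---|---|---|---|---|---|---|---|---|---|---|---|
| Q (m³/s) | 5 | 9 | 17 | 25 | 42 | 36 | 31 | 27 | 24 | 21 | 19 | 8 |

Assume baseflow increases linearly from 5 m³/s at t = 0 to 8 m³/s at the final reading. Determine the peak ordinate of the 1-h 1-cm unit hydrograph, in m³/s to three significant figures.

Direct runoff: 0.00, 3.73, 11.45, 19.18, 35.91, 29.64, 24.36, 20.09, 16.82, 13.55, 11.27, 0.00 m³/s; ΣQ_DR = 186.0 m³/s, peak = 35.91 m³/s.
Runoff depth d = ΣQ_DR·Δt / A = 186.0 × 3600 / (37.2 km²) = 18.00 mm.
The 1-cm UH is the DRH scaled by (10 mm)/d, so U_p = 35.91 × 10/18.00 = 19.9 m³/s.

U_p ≈ 19.9 m³/s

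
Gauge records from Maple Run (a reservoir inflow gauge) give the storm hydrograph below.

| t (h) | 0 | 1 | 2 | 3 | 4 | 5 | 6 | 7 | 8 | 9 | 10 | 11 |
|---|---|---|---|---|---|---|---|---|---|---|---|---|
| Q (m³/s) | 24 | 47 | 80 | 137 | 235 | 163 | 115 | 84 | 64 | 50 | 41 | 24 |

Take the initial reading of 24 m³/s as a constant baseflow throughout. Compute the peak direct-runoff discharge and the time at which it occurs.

Subtracting baseflow gives direct-runoff ordinates: 0.0, 23.0, 56.0, 113.0, 211.0, 139.0, 91.0, 60.0, 40.0, 26.0, 17.0, 0.0 m³/s.
The maximum is 211.0 m³/s, occurring at the reading for t = 4 h.

Q_p = 211.0 m³/s at t = 4 h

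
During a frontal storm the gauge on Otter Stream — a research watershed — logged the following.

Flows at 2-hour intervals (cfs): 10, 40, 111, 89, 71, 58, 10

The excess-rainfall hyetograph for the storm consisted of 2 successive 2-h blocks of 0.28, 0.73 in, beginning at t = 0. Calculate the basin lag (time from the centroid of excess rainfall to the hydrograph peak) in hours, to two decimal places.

t_L ≈ 1.55 h

Centroid of excess rainfall: t_c = Σ P_i·t̄_i / ΣP_i = 2.4455 h (block centres at 1, 3 h).
Hydrograph peak occurs at t = 4 h, so basin lag t_L = 4 − 2.4455 = 1.55 h.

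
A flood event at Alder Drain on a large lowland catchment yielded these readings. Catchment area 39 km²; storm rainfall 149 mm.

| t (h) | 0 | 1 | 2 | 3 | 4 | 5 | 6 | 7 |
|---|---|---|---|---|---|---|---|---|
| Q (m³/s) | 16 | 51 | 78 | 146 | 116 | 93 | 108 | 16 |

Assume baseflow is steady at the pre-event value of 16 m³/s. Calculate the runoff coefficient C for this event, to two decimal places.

C ≈ 0.31

ΣQ_DR = 496.0 m³/s; V = ΣQ_DR·Δt = 1.786 × 10^6 m³.
Runoff depth d = V / A = 45.78 mm.
C = d / P = 45.78 / 149 = 0.31.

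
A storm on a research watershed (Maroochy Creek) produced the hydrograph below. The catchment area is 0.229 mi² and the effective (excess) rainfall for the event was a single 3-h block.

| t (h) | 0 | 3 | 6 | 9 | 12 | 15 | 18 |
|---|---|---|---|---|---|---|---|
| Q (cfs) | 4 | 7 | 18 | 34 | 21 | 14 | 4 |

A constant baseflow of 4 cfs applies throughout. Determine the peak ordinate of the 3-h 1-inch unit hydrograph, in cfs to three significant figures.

U_p ≈ 20.0 cfs

Direct runoff: 0.0, 3.0, 14.0, 30.0, 17.0, 10.0, 0.0 cfs; ΣQ_DR = 74.00 cfs, peak = 30.0 cfs.
Runoff depth d = ΣQ_DR·Δt / A = 74.00 × 10800 / (0.229 mi²) = 1.502 in.
The 1-inch UH is the DRH scaled by (1 in)/d, so U_p = 30.0 × 1/1.502 = 20.0 cfs.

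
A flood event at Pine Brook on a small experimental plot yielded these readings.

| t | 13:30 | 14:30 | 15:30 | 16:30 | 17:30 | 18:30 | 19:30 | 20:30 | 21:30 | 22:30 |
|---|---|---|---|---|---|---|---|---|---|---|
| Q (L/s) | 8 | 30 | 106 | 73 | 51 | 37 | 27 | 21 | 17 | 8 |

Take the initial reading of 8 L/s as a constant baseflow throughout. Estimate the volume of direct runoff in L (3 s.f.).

V ≈ 1.07 × 10^6 L

Direct-runoff ordinates (Q − Q_b): 0.0, 22.0, 98.0, 65.0, 43.0, 29.0, 19.0, 13.0, 9.0, 0.0 L/s.
ΣQ_DR = 298.0 L/s.
With Δt = 1 h = 3600 s, V = ΣQ_DR · Δt = 298.0 × 3600 = 1.07 × 10^6 L.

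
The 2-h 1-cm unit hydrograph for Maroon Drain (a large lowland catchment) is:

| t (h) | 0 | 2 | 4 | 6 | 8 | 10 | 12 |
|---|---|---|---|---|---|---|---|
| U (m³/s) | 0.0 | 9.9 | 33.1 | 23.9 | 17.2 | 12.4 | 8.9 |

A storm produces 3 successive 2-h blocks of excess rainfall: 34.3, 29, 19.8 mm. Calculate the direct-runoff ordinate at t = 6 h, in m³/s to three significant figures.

By discrete convolution, Q_j = Σ (P_i / 10 mm) · U_{j−i}.
At t = 6 h (j=3): Q = (34.3/10)·23.9 + (29/10)·33.1 + (19.8/10)·9.9 = 198 m³/s.

Q ≈ 198 m³/s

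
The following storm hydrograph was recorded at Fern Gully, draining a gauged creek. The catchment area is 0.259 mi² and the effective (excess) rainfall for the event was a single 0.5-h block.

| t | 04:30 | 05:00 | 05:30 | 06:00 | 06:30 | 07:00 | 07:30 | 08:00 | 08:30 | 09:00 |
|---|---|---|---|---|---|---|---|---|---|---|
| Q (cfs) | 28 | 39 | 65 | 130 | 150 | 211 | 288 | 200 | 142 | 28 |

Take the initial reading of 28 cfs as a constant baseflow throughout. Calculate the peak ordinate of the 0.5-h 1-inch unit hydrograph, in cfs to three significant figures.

Direct runoff: 0.0, 11.0, 37.0, 102.0, 122.0, 183.0, 260.0, 172.0, 114.0, 0.0 cfs; ΣQ_DR = 1001 cfs, peak = 260.0 cfs.
Runoff depth d = ΣQ_DR·Δt / A = 1001 × 1800 / (0.259 mi²) = 2.994 in.
The 1-inch UH is the DRH scaled by (1 in)/d, so U_p = 260.0 × 1/2.994 = 86.8 cfs.

U_p ≈ 86.8 cfs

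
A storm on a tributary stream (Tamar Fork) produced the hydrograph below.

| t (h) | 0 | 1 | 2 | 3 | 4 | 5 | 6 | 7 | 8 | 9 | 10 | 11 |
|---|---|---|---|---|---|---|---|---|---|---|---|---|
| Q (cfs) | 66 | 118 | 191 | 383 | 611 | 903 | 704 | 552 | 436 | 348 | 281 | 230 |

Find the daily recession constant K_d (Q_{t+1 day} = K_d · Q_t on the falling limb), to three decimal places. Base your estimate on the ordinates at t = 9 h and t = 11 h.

K_d ≈ 0.007

Between t = 9 h and t = 11 h the flow falls from 348 to 230 cfs over 2×1 h = 2 h.
Per-interval ratio K = (230/348)^(1/2) = 0.8130; K_d = K^(24/1) = 0.007.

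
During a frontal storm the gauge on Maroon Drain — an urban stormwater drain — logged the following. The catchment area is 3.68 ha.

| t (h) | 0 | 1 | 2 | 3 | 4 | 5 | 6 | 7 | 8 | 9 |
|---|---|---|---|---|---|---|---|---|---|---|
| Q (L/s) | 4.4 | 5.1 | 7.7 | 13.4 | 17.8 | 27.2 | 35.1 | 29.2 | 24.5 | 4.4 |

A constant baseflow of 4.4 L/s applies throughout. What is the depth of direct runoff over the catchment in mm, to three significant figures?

Direct runoff: 0.0, 0.7, 3.3, 9.0, 13.4, 22.8, 30.7, 24.8, 20.1, 0.0 L/s; ΣQ_DR = 124.8 L/s.
V = ΣQ_DR · Δt = 124.8 × 3600 s = 4.493 × 10^5 L.
Over A = 3.68 ha, depth = V / A = 12.2 mm.

d ≈ 12.2 mm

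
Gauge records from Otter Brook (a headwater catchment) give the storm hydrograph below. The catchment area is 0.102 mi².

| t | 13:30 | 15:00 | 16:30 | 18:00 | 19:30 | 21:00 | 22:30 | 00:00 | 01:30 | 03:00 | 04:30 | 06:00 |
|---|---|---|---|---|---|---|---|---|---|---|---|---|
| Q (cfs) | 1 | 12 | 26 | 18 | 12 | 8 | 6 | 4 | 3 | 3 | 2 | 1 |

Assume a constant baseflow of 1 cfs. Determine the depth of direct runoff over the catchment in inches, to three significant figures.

d ≈ 1.91 in

Direct runoff: 0.0, 11.0, 25.0, 17.0, 11.0, 7.0, 5.0, 3.0, 2.0, 2.0, 1.0, 0.0 cfs; ΣQ_DR = 84.00 cfs.
V = ΣQ_DR · Δt = 84.00 × 5400 s = 4.536 × 10^5 ft³.
Over A = 0.102 mi², depth = V / A = 1.91 in.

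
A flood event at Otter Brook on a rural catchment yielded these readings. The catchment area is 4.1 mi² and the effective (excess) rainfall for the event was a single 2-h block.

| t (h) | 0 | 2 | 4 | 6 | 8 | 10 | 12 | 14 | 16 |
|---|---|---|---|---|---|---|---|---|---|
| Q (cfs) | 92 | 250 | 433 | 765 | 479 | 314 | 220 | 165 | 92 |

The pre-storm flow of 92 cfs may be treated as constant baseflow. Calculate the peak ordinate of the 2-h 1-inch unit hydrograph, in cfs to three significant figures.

Direct runoff: 0.0, 158.0, 341.0, 673.0, 387.0, 222.0, 128.0, 73.0, 0.0 cfs; ΣQ_DR = 1982 cfs, peak = 673.0 cfs.
Runoff depth d = ΣQ_DR·Δt / A = 1982 × 7200 / (4.1 mi²) = 1.498 in.
The 1-inch UH is the DRH scaled by (1 in)/d, so U_p = 673.0 × 1/1.498 = 449 cfs.

U_p ≈ 449 cfs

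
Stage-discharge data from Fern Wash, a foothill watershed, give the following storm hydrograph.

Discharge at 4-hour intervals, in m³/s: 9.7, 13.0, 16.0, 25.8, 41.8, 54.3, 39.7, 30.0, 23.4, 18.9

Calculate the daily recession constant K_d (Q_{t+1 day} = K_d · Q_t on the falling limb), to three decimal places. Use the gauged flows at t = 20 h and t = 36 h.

Between t = 20 h and t = 36 h the flow falls from 54.3 to 18.9 m³/s over 4×4 h = 16 h.
Per-interval ratio K = (18.9/54.3)^(1/4) = 0.7681; K_d = K^(24/4) = 0.205.

K_d ≈ 0.205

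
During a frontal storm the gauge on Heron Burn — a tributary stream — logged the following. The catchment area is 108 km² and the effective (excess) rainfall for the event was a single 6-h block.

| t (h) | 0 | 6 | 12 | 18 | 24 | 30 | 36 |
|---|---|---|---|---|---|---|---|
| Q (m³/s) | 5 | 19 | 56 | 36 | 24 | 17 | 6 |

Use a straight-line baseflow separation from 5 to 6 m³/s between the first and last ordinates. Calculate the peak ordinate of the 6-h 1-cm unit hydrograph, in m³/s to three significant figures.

U_p ≈ 20.3 m³/s

Direct runoff: 0.00, 13.83, 50.67, 30.50, 18.33, 11.17, 0.00 m³/s; ΣQ_DR = 124.5 m³/s, peak = 50.67 m³/s.
Runoff depth d = ΣQ_DR·Δt / A = 124.5 × 21600 / (108 km²) = 24.90 mm.
The 1-cm UH is the DRH scaled by (10 mm)/d, so U_p = 50.67 × 10/24.90 = 20.3 m³/s.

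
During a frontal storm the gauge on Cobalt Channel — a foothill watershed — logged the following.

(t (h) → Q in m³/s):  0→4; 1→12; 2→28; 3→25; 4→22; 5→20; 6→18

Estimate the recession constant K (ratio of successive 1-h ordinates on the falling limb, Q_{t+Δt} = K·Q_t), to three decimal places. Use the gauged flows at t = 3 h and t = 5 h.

K ≈ 0.894

Using the recession-limb readings at t = 3 h and t = 5 h: Q falls from 25 to 20 m³/s over 2 intervals.
K = (Q₂/Q₁)^(1/2) = (20/25)^(1/2) = 0.894.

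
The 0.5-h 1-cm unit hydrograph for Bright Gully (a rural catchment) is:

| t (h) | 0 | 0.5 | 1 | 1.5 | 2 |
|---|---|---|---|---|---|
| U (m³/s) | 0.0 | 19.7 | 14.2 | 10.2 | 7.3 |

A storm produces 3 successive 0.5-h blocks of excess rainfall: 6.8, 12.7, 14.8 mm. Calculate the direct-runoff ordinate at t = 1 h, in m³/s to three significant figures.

By discrete convolution, Q_j = Σ (P_i / 10 mm) · U_{j−i}.
At t = 1 h (j=2): Q = (6.8/10)·14.2 + (12.7/10)·19.7 + (14.8/10)·0.0 = 34.7 m³/s.

Q ≈ 34.7 m³/s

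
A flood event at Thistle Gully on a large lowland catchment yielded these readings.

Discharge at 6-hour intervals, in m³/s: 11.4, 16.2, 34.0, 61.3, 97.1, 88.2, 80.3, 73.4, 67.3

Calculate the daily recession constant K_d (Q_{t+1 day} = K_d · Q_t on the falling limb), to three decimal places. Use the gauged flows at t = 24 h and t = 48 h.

K_d ≈ 0.693

Between t = 24 h and t = 48 h the flow falls from 97.1 to 67.3 m³/s over 4×6 h = 24 h.
Per-interval ratio K = (67.3/97.1)^(1/4) = 0.9124; K_d = K^(24/6) = 0.693.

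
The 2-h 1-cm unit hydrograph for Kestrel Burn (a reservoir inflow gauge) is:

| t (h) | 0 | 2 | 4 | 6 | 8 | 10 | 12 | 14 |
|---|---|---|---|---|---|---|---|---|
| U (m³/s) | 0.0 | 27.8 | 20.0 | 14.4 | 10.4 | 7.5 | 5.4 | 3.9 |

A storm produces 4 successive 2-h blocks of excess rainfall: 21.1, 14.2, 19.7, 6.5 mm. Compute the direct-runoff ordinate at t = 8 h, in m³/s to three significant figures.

By discrete convolution, Q_j = Σ (P_i / 10 mm) · U_{j−i}.
At t = 8 h (j=4): Q = (21.1/10)·10.4 + (14.2/10)·14.4 + (19.7/10)·20.0 + (6.5/10)·27.8 = 99.9 m³/s.

Q ≈ 99.9 m³/s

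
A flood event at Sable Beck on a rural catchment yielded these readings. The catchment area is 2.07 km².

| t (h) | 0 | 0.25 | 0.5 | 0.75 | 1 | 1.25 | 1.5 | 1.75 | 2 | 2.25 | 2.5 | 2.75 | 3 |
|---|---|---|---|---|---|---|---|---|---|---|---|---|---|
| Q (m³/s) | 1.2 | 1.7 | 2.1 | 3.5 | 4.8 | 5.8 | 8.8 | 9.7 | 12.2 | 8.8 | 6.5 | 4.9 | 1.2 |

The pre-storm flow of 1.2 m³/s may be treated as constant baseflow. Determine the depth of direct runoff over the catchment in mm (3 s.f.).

d ≈ 24.2 mm

Direct runoff: 0.0, 0.5, 0.9, 2.3, 3.6, 4.6, 7.6, 8.5, 11.0, 7.6, 5.3, 3.7, 0.0 m³/s; ΣQ_DR = 55.60 m³/s.
V = ΣQ_DR · Δt = 55.60 × 900 s = 50040 m³.
Over A = 2.07 km², depth = V / A = 24.2 mm.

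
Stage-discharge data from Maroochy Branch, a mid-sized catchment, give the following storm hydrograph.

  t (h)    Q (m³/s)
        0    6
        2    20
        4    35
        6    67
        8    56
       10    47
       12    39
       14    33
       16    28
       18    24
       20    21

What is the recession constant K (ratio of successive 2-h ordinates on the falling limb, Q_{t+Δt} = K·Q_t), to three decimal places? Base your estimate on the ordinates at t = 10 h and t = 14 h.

Using the recession-limb readings at t = 10 h and t = 14 h: Q falls from 47 to 33 m³/s over 2 intervals.
K = (Q₂/Q₁)^(1/2) = (33/47)^(1/2) = 0.838.

K ≈ 0.838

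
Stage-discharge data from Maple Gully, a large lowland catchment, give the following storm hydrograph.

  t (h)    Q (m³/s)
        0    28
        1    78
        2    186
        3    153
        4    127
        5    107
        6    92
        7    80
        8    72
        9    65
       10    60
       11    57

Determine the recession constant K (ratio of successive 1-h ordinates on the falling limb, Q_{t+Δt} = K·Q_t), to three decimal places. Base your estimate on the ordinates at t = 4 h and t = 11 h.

Using the recession-limb readings at t = 4 h and t = 11 h: Q falls from 127 to 57 m³/s over 7 intervals.
K = (Q₂/Q₁)^(1/7) = (57/127)^(1/7) = 0.892.

K ≈ 0.892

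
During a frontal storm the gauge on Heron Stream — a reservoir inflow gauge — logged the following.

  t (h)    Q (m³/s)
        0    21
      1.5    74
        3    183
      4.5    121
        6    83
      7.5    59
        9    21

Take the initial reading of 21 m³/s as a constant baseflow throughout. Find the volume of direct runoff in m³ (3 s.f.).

V ≈ 2.24 × 10^6 m³

Direct-runoff ordinates (Q − Q_b): 0.0, 53.0, 162.0, 100.0, 62.0, 38.0, 0.0 m³/s.
ΣQ_DR = 415.0 m³/s.
With Δt = 1.5 h = 5400 s, V = ΣQ_DR · Δt = 415.0 × 5400 = 2.24 × 10^6 m³.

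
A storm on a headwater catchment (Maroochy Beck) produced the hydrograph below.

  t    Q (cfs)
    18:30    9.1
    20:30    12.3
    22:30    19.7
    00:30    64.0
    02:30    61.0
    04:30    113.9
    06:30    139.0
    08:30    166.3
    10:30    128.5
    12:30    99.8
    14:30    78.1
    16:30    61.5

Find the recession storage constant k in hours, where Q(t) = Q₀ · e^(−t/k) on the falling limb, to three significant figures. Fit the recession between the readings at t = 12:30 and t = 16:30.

k ≈ 8.26 h

On the falling limb, Q drops from 99.8 to 61.5 cfs between t = 12:30 and t = 16:30 (Δt = 4 h).
k = −Δt / ln(Q₂/Q₁) = −4 / ln(61.5/99.8) = 8.26 h.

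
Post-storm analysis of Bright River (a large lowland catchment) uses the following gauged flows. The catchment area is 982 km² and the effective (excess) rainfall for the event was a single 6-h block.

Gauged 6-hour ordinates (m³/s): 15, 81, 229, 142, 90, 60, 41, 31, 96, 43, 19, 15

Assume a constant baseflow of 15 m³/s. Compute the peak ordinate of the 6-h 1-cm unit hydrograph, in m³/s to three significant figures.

U_p ≈ 143 m³/s

Direct runoff: 0.0, 66.0, 214.0, 127.0, 75.0, 45.0, 26.0, 16.0, 81.0, 28.0, 4.0, 0.0 m³/s; ΣQ_DR = 682.0 m³/s, peak = 214.0 m³/s.
Runoff depth d = ΣQ_DR·Δt / A = 682.0 × 21600 / (982 km²) = 15.00 mm.
The 1-cm UH is the DRH scaled by (10 mm)/d, so U_p = 214.0 × 10/15.00 = 143 m³/s.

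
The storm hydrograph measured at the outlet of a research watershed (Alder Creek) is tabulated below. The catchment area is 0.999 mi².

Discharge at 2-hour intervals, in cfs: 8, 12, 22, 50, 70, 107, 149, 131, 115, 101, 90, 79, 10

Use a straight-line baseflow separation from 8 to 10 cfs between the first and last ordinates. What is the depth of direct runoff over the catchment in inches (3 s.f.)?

Direct runoff: 0.00, 3.83, 13.67, 41.50, 61.33, 98.17, 140.00, 121.83, 105.67, 91.50, 80.33, 69.17, 0.00 cfs; ΣQ_DR = 827.0 cfs.
V = ΣQ_DR · Δt = 827.0 × 7200 s = 5.954 × 10^6 ft³.
Over A = 0.999 mi², depth = V / A = 2.57 in.

d ≈ 2.57 in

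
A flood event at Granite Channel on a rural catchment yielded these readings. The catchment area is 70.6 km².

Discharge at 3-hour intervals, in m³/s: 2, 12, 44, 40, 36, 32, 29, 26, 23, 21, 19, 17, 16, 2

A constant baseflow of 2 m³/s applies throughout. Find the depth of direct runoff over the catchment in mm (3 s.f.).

Direct runoff: 0.0, 10.0, 42.0, 38.0, 34.0, 30.0, 27.0, 24.0, 21.0, 19.0, 17.0, 15.0, 14.0, 0.0 m³/s; ΣQ_DR = 291.0 m³/s.
V = ΣQ_DR · Δt = 291.0 × 10800 s = 3.143 × 10^6 m³.
Over A = 70.6 km², depth = V / A = 44.5 mm.

d ≈ 44.5 mm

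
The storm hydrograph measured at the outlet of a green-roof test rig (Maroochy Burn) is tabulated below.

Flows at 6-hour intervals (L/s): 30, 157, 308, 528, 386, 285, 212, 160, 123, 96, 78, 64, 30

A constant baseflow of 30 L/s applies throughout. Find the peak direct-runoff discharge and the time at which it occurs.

Subtracting baseflow gives direct-runoff ordinates: 0.0, 127.0, 278.0, 498.0, 356.0, 255.0, 182.0, 130.0, 93.0, 66.0, 48.0, 34.0, 0.0 L/s.
The maximum is 498.0 L/s, occurring at the reading for t = 18 h.

Q_p = 498.0 L/s at t = 18 h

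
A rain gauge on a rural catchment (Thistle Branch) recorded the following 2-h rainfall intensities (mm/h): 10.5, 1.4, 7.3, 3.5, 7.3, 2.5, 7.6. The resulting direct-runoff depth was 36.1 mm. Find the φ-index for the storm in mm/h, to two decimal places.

Only the 4 blocks with intensity above φ contribute runoff: 10.5, 7.3, 7.3, 7.6 mm/h.
Σ(I−φ)·Δt = d  ⇒  (10.5+7.3+7.3+7.6 − 4φ)·2 = 36.1
φ = (32.70 − 36.1/2) / 4 = 3.66 mm/h.

φ ≈ 3.66 mm/h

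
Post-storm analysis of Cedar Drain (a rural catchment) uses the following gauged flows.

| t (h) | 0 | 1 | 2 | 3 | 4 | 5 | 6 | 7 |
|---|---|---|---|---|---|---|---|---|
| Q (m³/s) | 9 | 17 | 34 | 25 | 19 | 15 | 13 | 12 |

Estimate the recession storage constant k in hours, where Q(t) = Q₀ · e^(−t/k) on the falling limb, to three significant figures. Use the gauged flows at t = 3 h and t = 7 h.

On the falling limb, Q drops from 25 to 12 m³/s between t = 3 h and t = 7 h (Δt = 4 h).
k = −Δt / ln(Q₂/Q₁) = −4 / ln(12/25) = 5.45 h.

k ≈ 5.45 h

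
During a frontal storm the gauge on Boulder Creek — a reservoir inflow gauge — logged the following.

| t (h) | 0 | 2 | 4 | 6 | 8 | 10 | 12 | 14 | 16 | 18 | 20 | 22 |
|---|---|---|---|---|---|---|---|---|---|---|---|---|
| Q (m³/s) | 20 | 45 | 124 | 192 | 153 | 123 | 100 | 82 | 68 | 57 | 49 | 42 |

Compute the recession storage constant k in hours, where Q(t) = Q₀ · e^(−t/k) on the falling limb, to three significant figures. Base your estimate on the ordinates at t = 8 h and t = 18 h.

k ≈ 10.1 h

On the falling limb, Q drops from 153 to 57 m³/s between t = 8 h and t = 18 h (Δt = 10 h).
k = −Δt / ln(Q₂/Q₁) = −10 / ln(57/153) = 10.1 h.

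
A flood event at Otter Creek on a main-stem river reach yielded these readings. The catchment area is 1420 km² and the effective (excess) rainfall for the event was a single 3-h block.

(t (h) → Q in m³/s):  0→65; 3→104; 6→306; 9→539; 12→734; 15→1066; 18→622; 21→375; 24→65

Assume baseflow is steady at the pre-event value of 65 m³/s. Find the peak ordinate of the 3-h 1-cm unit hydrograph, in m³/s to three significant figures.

Direct runoff: 0.0, 39.0, 241.0, 474.0, 669.0, 1001.0, 557.0, 310.0, 0.0 m³/s; ΣQ_DR = 3291 m³/s, peak = 1001.0 m³/s.
Runoff depth d = ΣQ_DR·Δt / A = 3291 × 10800 / (1420 km²) = 25.03 mm.
The 1-cm UH is the DRH scaled by (10 mm)/d, so U_p = 1001.0 × 10/25.03 = 400 m³/s.

U_p ≈ 400 m³/s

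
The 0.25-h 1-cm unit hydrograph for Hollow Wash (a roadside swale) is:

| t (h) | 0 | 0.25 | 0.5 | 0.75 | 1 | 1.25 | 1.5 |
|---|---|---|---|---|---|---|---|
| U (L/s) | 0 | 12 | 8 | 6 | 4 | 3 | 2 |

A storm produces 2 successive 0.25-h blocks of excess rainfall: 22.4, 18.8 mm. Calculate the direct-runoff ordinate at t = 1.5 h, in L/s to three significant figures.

By discrete convolution, Q_j = Σ (P_i / 10 mm) · U_{j−i}.
At t = 1.5 h (j=6): Q = (22.4/10)·2 + (18.8/10)·3 = 10.1 L/s.

Q ≈ 10.1 L/s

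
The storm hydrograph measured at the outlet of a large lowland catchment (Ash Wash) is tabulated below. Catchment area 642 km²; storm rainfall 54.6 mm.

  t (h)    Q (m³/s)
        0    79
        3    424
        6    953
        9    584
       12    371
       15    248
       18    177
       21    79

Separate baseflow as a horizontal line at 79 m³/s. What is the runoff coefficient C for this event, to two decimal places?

ΣQ_DR = 2283 m³/s; V = ΣQ_DR·Δt = 2.466 × 10^7 m³.
Runoff depth d = V / A = 38.41 mm.
C = d / P = 38.41 / 54.6 = 0.70.

C ≈ 0.70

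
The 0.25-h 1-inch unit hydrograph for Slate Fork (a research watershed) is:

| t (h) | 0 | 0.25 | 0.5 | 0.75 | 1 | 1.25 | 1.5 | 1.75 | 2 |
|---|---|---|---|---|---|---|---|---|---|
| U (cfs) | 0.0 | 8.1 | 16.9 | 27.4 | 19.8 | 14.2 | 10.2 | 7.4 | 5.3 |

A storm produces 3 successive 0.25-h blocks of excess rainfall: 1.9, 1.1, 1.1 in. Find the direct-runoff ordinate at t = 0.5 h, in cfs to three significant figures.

Q ≈ 41.0 cfs

By discrete convolution, Q_j = Σ (P_i / 1 in) · U_{j−i}.
At t = 0.5 h (j=2): Q = (1.9/1)·16.9 + (1.1/1)·8.1 + (1.1/1)·0.0 = 41.0 cfs.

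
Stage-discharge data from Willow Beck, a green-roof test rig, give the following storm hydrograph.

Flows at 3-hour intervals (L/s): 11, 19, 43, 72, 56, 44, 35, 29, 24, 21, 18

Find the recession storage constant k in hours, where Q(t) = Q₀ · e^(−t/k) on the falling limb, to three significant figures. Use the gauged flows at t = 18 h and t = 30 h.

k ≈ 18.0 h

On the falling limb, Q drops from 35 to 18 L/s between t = 18 h and t = 30 h (Δt = 12 h).
k = −Δt / ln(Q₂/Q₁) = −12 / ln(18/35) = 18.0 h.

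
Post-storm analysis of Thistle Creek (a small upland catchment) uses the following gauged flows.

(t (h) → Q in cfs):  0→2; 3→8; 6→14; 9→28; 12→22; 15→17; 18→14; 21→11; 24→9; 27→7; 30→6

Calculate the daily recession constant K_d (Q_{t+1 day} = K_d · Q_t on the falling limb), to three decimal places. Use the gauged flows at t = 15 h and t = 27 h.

K_d ≈ 0.170

Between t = 15 h and t = 27 h the flow falls from 17 to 7 cfs over 4×3 h = 12 h.
Per-interval ratio K = (7/17)^(1/4) = 0.8011; K_d = K^(24/3) = 0.170.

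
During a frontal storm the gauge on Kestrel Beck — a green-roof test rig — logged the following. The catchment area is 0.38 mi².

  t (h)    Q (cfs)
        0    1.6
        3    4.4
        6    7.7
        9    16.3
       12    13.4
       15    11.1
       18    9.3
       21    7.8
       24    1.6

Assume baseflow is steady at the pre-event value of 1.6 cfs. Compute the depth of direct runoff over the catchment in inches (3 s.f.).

Direct runoff: 0.0, 2.8, 6.1, 14.7, 11.8, 9.5, 7.7, 6.2, 0.0 cfs; ΣQ_DR = 58.80 cfs.
V = ΣQ_DR · Δt = 58.80 × 10800 s = 6.350 × 10^5 ft³.
Over A = 0.38 mi², depth = V / A = 0.719 in.

d ≈ 0.719 in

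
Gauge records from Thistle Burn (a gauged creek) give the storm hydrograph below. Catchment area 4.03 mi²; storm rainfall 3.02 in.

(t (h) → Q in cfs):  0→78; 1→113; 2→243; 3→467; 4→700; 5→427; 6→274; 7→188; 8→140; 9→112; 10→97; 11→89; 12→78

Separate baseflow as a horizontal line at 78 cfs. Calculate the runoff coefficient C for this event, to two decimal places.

ΣQ_DR = 1992 cfs; V = ΣQ_DR·Δt = 7.171 × 10^6 ft³.
Runoff depth d = V / A = 0.7659 in.
C = d / P = 0.7659 / 3.02 = 0.25.

C ≈ 0.25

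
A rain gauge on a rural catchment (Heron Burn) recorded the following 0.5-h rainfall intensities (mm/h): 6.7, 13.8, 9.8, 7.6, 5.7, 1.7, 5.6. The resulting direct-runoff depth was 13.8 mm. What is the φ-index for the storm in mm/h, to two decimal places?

Only the 6 blocks with intensity above φ contribute runoff: 6.7, 13.8, 9.8, 7.6, 5.7, 5.6 mm/h.
Σ(I−φ)·Δt = d  ⇒  (6.7+13.8+9.8+7.6+5.7+5.6 − 6φ)·0.5 = 13.8
φ = (49.20 − 13.8/0.5) / 6 = 3.60 mm/h.

φ ≈ 3.60 mm/h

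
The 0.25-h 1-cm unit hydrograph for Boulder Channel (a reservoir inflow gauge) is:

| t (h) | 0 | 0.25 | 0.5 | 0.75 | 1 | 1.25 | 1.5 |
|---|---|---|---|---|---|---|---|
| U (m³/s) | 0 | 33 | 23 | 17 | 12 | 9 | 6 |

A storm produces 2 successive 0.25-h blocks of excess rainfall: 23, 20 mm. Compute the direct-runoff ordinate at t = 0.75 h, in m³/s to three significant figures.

Q ≈ 85.1 m³/s

By discrete convolution, Q_j = Σ (P_i / 10 mm) · U_{j−i}.
At t = 0.75 h (j=3): Q = (23/10)·17 + (20/10)·23 = 85.1 m³/s.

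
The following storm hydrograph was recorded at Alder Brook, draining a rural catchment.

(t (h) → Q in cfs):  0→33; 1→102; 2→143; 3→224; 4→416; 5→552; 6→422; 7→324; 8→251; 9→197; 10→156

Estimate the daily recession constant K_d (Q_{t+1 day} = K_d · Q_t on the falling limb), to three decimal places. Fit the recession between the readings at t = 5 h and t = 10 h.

Between t = 5 h and t = 10 h the flow falls from 552 to 156 cfs over 5×1 h = 5 h.
Per-interval ratio K = (156/552)^(1/5) = 0.7767; K_d = K^(24/1) = 0.002.

K_d ≈ 0.002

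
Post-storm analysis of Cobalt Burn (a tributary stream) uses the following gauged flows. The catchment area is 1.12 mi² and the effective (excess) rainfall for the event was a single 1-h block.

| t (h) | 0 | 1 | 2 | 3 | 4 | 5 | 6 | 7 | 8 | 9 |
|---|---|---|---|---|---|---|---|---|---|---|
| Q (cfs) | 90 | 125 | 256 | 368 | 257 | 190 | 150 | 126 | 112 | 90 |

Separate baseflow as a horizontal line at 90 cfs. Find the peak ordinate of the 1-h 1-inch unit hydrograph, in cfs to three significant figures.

U_p ≈ 233 cfs

Direct runoff: 0.0, 35.0, 166.0, 278.0, 167.0, 100.0, 60.0, 36.0, 22.0, 0.0 cfs; ΣQ_DR = 864.0 cfs, peak = 278.0 cfs.
Runoff depth d = ΣQ_DR·Δt / A = 864.0 × 3600 / (1.12 mi²) = 1.195 in.
The 1-inch UH is the DRH scaled by (1 in)/d, so U_p = 278.0 × 1/1.195 = 233 cfs.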